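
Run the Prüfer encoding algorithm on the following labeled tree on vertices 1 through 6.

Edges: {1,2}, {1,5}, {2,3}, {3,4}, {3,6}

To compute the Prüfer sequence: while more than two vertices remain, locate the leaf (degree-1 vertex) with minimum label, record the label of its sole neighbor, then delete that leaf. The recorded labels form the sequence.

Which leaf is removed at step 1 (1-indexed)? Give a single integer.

Answer: 4

Derivation:
Step 1: current leaves = {4,5,6}. Remove leaf 4 (neighbor: 3).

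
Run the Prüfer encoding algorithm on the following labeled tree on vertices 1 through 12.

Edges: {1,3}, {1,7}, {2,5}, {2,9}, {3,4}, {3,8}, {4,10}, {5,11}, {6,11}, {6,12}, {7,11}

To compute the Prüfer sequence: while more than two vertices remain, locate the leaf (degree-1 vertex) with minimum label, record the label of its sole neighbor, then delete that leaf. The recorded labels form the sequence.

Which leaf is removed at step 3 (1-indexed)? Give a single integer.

Answer: 2

Derivation:
Step 1: current leaves = {8,9,10,12}. Remove leaf 8 (neighbor: 3).
Step 2: current leaves = {9,10,12}. Remove leaf 9 (neighbor: 2).
Step 3: current leaves = {2,10,12}. Remove leaf 2 (neighbor: 5).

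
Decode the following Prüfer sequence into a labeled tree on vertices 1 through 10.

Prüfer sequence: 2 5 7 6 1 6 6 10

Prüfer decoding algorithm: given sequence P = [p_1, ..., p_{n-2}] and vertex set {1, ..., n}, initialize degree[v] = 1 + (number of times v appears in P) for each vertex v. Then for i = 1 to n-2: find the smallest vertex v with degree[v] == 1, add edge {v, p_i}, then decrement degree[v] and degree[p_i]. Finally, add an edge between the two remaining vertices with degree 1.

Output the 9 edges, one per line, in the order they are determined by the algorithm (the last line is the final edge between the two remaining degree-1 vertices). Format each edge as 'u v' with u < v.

Answer: 2 3
2 5
4 7
5 6
1 7
1 6
6 8
6 10
9 10

Derivation:
Initial degrees: {1:2, 2:2, 3:1, 4:1, 5:2, 6:4, 7:2, 8:1, 9:1, 10:2}
Step 1: smallest deg-1 vertex = 3, p_1 = 2. Add edge {2,3}. Now deg[3]=0, deg[2]=1.
Step 2: smallest deg-1 vertex = 2, p_2 = 5. Add edge {2,5}. Now deg[2]=0, deg[5]=1.
Step 3: smallest deg-1 vertex = 4, p_3 = 7. Add edge {4,7}. Now deg[4]=0, deg[7]=1.
Step 4: smallest deg-1 vertex = 5, p_4 = 6. Add edge {5,6}. Now deg[5]=0, deg[6]=3.
Step 5: smallest deg-1 vertex = 7, p_5 = 1. Add edge {1,7}. Now deg[7]=0, deg[1]=1.
Step 6: smallest deg-1 vertex = 1, p_6 = 6. Add edge {1,6}. Now deg[1]=0, deg[6]=2.
Step 7: smallest deg-1 vertex = 8, p_7 = 6. Add edge {6,8}. Now deg[8]=0, deg[6]=1.
Step 8: smallest deg-1 vertex = 6, p_8 = 10. Add edge {6,10}. Now deg[6]=0, deg[10]=1.
Final: two remaining deg-1 vertices are 9, 10. Add edge {9,10}.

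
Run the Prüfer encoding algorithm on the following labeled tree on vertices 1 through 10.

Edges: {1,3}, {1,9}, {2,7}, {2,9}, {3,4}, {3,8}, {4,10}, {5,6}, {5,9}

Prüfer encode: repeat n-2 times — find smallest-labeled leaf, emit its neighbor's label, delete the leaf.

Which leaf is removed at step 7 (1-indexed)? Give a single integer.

Step 1: current leaves = {6,7,8,10}. Remove leaf 6 (neighbor: 5).
Step 2: current leaves = {5,7,8,10}. Remove leaf 5 (neighbor: 9).
Step 3: current leaves = {7,8,10}. Remove leaf 7 (neighbor: 2).
Step 4: current leaves = {2,8,10}. Remove leaf 2 (neighbor: 9).
Step 5: current leaves = {8,9,10}. Remove leaf 8 (neighbor: 3).
Step 6: current leaves = {9,10}. Remove leaf 9 (neighbor: 1).
Step 7: current leaves = {1,10}. Remove leaf 1 (neighbor: 3).

Answer: 1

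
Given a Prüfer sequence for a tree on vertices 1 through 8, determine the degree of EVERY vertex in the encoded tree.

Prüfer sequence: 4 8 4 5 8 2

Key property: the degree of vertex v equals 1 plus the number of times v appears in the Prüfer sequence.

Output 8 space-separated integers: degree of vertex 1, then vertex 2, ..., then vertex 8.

Answer: 1 2 1 3 2 1 1 3

Derivation:
p_1 = 4: count[4] becomes 1
p_2 = 8: count[8] becomes 1
p_3 = 4: count[4] becomes 2
p_4 = 5: count[5] becomes 1
p_5 = 8: count[8] becomes 2
p_6 = 2: count[2] becomes 1
Degrees (1 + count): deg[1]=1+0=1, deg[2]=1+1=2, deg[3]=1+0=1, deg[4]=1+2=3, deg[5]=1+1=2, deg[6]=1+0=1, deg[7]=1+0=1, deg[8]=1+2=3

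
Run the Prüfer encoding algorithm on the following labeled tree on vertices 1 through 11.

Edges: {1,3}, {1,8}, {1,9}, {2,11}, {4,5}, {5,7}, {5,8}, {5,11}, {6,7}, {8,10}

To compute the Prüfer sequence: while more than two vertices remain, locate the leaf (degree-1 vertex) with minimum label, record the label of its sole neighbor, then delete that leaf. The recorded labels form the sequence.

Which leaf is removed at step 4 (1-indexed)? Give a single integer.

Step 1: current leaves = {2,3,4,6,9,10}. Remove leaf 2 (neighbor: 11).
Step 2: current leaves = {3,4,6,9,10,11}. Remove leaf 3 (neighbor: 1).
Step 3: current leaves = {4,6,9,10,11}. Remove leaf 4 (neighbor: 5).
Step 4: current leaves = {6,9,10,11}. Remove leaf 6 (neighbor: 7).

Answer: 6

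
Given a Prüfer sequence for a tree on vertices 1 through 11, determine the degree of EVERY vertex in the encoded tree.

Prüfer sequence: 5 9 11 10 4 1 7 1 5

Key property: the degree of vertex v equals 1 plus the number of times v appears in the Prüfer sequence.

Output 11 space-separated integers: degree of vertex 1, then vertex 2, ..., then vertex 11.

p_1 = 5: count[5] becomes 1
p_2 = 9: count[9] becomes 1
p_3 = 11: count[11] becomes 1
p_4 = 10: count[10] becomes 1
p_5 = 4: count[4] becomes 1
p_6 = 1: count[1] becomes 1
p_7 = 7: count[7] becomes 1
p_8 = 1: count[1] becomes 2
p_9 = 5: count[5] becomes 2
Degrees (1 + count): deg[1]=1+2=3, deg[2]=1+0=1, deg[3]=1+0=1, deg[4]=1+1=2, deg[5]=1+2=3, deg[6]=1+0=1, deg[7]=1+1=2, deg[8]=1+0=1, deg[9]=1+1=2, deg[10]=1+1=2, deg[11]=1+1=2

Answer: 3 1 1 2 3 1 2 1 2 2 2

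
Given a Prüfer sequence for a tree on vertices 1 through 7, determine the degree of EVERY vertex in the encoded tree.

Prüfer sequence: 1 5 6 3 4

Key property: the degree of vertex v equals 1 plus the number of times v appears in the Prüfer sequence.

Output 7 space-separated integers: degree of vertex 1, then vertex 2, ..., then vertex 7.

p_1 = 1: count[1] becomes 1
p_2 = 5: count[5] becomes 1
p_3 = 6: count[6] becomes 1
p_4 = 3: count[3] becomes 1
p_5 = 4: count[4] becomes 1
Degrees (1 + count): deg[1]=1+1=2, deg[2]=1+0=1, deg[3]=1+1=2, deg[4]=1+1=2, deg[5]=1+1=2, deg[6]=1+1=2, deg[7]=1+0=1

Answer: 2 1 2 2 2 2 1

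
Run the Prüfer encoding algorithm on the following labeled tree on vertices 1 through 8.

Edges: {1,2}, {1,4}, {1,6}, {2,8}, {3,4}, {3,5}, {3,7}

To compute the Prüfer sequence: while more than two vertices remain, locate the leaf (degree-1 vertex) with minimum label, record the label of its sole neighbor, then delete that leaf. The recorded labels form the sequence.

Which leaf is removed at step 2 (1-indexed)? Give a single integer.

Answer: 6

Derivation:
Step 1: current leaves = {5,6,7,8}. Remove leaf 5 (neighbor: 3).
Step 2: current leaves = {6,7,8}. Remove leaf 6 (neighbor: 1).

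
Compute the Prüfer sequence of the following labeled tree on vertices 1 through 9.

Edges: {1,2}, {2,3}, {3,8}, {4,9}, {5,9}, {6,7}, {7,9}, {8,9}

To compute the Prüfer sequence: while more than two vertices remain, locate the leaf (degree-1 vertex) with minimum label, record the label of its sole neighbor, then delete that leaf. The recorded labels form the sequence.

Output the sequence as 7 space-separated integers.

Step 1: leaves = {1,4,5,6}. Remove smallest leaf 1, emit neighbor 2.
Step 2: leaves = {2,4,5,6}. Remove smallest leaf 2, emit neighbor 3.
Step 3: leaves = {3,4,5,6}. Remove smallest leaf 3, emit neighbor 8.
Step 4: leaves = {4,5,6,8}. Remove smallest leaf 4, emit neighbor 9.
Step 5: leaves = {5,6,8}. Remove smallest leaf 5, emit neighbor 9.
Step 6: leaves = {6,8}. Remove smallest leaf 6, emit neighbor 7.
Step 7: leaves = {7,8}. Remove smallest leaf 7, emit neighbor 9.
Done: 2 vertices remain (8, 9). Sequence = [2 3 8 9 9 7 9]

Answer: 2 3 8 9 9 7 9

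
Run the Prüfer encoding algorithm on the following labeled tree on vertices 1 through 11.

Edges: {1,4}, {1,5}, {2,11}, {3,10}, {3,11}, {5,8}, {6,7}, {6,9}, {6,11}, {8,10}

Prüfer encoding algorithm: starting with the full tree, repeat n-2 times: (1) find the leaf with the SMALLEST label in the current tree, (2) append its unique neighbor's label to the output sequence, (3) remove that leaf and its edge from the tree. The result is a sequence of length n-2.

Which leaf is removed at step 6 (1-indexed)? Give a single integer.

Answer: 8

Derivation:
Step 1: current leaves = {2,4,7,9}. Remove leaf 2 (neighbor: 11).
Step 2: current leaves = {4,7,9}. Remove leaf 4 (neighbor: 1).
Step 3: current leaves = {1,7,9}. Remove leaf 1 (neighbor: 5).
Step 4: current leaves = {5,7,9}. Remove leaf 5 (neighbor: 8).
Step 5: current leaves = {7,8,9}. Remove leaf 7 (neighbor: 6).
Step 6: current leaves = {8,9}. Remove leaf 8 (neighbor: 10).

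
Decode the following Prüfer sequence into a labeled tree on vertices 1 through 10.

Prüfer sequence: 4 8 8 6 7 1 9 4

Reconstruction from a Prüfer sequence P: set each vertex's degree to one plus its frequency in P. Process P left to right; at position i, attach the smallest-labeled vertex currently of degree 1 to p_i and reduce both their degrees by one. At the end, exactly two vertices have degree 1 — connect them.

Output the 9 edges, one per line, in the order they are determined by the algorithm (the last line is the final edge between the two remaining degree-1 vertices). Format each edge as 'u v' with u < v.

Answer: 2 4
3 8
5 8
6 8
6 7
1 7
1 9
4 9
4 10

Derivation:
Initial degrees: {1:2, 2:1, 3:1, 4:3, 5:1, 6:2, 7:2, 8:3, 9:2, 10:1}
Step 1: smallest deg-1 vertex = 2, p_1 = 4. Add edge {2,4}. Now deg[2]=0, deg[4]=2.
Step 2: smallest deg-1 vertex = 3, p_2 = 8. Add edge {3,8}. Now deg[3]=0, deg[8]=2.
Step 3: smallest deg-1 vertex = 5, p_3 = 8. Add edge {5,8}. Now deg[5]=0, deg[8]=1.
Step 4: smallest deg-1 vertex = 8, p_4 = 6. Add edge {6,8}. Now deg[8]=0, deg[6]=1.
Step 5: smallest deg-1 vertex = 6, p_5 = 7. Add edge {6,7}. Now deg[6]=0, deg[7]=1.
Step 6: smallest deg-1 vertex = 7, p_6 = 1. Add edge {1,7}. Now deg[7]=0, deg[1]=1.
Step 7: smallest deg-1 vertex = 1, p_7 = 9. Add edge {1,9}. Now deg[1]=0, deg[9]=1.
Step 8: smallest deg-1 vertex = 9, p_8 = 4. Add edge {4,9}. Now deg[9]=0, deg[4]=1.
Final: two remaining deg-1 vertices are 4, 10. Add edge {4,10}.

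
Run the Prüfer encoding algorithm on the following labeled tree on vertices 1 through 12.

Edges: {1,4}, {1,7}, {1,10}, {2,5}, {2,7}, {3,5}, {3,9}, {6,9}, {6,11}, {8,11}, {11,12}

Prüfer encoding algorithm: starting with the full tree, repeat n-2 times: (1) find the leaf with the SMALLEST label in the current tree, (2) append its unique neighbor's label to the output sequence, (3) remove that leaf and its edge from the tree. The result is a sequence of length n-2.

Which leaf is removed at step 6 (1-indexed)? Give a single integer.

Answer: 2

Derivation:
Step 1: current leaves = {4,8,10,12}. Remove leaf 4 (neighbor: 1).
Step 2: current leaves = {8,10,12}. Remove leaf 8 (neighbor: 11).
Step 3: current leaves = {10,12}. Remove leaf 10 (neighbor: 1).
Step 4: current leaves = {1,12}. Remove leaf 1 (neighbor: 7).
Step 5: current leaves = {7,12}. Remove leaf 7 (neighbor: 2).
Step 6: current leaves = {2,12}. Remove leaf 2 (neighbor: 5).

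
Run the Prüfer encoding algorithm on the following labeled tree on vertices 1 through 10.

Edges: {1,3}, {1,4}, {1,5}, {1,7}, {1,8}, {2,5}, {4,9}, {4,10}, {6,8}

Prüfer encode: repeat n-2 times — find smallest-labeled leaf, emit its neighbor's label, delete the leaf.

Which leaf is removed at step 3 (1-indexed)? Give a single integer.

Answer: 5

Derivation:
Step 1: current leaves = {2,3,6,7,9,10}. Remove leaf 2 (neighbor: 5).
Step 2: current leaves = {3,5,6,7,9,10}. Remove leaf 3 (neighbor: 1).
Step 3: current leaves = {5,6,7,9,10}. Remove leaf 5 (neighbor: 1).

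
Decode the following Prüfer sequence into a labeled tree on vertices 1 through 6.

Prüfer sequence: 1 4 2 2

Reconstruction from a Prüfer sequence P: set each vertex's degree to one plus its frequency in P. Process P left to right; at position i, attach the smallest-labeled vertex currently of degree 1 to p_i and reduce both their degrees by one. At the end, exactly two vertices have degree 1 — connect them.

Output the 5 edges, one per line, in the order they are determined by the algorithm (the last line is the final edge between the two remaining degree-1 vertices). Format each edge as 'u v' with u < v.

Answer: 1 3
1 4
2 4
2 5
2 6

Derivation:
Initial degrees: {1:2, 2:3, 3:1, 4:2, 5:1, 6:1}
Step 1: smallest deg-1 vertex = 3, p_1 = 1. Add edge {1,3}. Now deg[3]=0, deg[1]=1.
Step 2: smallest deg-1 vertex = 1, p_2 = 4. Add edge {1,4}. Now deg[1]=0, deg[4]=1.
Step 3: smallest deg-1 vertex = 4, p_3 = 2. Add edge {2,4}. Now deg[4]=0, deg[2]=2.
Step 4: smallest deg-1 vertex = 5, p_4 = 2. Add edge {2,5}. Now deg[5]=0, deg[2]=1.
Final: two remaining deg-1 vertices are 2, 6. Add edge {2,6}.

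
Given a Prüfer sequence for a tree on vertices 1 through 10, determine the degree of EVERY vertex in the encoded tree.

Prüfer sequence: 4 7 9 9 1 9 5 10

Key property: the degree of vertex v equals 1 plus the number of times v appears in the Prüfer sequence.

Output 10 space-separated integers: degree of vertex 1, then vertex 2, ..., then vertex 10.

p_1 = 4: count[4] becomes 1
p_2 = 7: count[7] becomes 1
p_3 = 9: count[9] becomes 1
p_4 = 9: count[9] becomes 2
p_5 = 1: count[1] becomes 1
p_6 = 9: count[9] becomes 3
p_7 = 5: count[5] becomes 1
p_8 = 10: count[10] becomes 1
Degrees (1 + count): deg[1]=1+1=2, deg[2]=1+0=1, deg[3]=1+0=1, deg[4]=1+1=2, deg[5]=1+1=2, deg[6]=1+0=1, deg[7]=1+1=2, deg[8]=1+0=1, deg[9]=1+3=4, deg[10]=1+1=2

Answer: 2 1 1 2 2 1 2 1 4 2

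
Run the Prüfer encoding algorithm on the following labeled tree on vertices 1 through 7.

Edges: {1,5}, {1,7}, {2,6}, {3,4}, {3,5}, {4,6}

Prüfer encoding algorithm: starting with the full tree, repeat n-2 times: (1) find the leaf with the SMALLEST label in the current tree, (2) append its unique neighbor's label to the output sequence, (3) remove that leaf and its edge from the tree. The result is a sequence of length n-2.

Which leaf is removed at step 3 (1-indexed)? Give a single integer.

Answer: 4

Derivation:
Step 1: current leaves = {2,7}. Remove leaf 2 (neighbor: 6).
Step 2: current leaves = {6,7}. Remove leaf 6 (neighbor: 4).
Step 3: current leaves = {4,7}. Remove leaf 4 (neighbor: 3).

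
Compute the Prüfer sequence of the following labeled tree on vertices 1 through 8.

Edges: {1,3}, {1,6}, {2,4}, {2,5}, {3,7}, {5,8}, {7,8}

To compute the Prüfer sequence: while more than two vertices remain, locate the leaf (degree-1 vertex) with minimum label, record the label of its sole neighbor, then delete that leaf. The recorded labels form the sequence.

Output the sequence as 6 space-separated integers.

Step 1: leaves = {4,6}. Remove smallest leaf 4, emit neighbor 2.
Step 2: leaves = {2,6}. Remove smallest leaf 2, emit neighbor 5.
Step 3: leaves = {5,6}. Remove smallest leaf 5, emit neighbor 8.
Step 4: leaves = {6,8}. Remove smallest leaf 6, emit neighbor 1.
Step 5: leaves = {1,8}. Remove smallest leaf 1, emit neighbor 3.
Step 6: leaves = {3,8}. Remove smallest leaf 3, emit neighbor 7.
Done: 2 vertices remain (7, 8). Sequence = [2 5 8 1 3 7]

Answer: 2 5 8 1 3 7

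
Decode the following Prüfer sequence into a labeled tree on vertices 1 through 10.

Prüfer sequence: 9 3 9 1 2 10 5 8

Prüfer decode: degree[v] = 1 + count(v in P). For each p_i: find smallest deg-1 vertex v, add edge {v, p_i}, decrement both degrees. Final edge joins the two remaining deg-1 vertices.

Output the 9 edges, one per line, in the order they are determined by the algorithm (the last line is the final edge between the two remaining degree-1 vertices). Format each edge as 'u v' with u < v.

Initial degrees: {1:2, 2:2, 3:2, 4:1, 5:2, 6:1, 7:1, 8:2, 9:3, 10:2}
Step 1: smallest deg-1 vertex = 4, p_1 = 9. Add edge {4,9}. Now deg[4]=0, deg[9]=2.
Step 2: smallest deg-1 vertex = 6, p_2 = 3. Add edge {3,6}. Now deg[6]=0, deg[3]=1.
Step 3: smallest deg-1 vertex = 3, p_3 = 9. Add edge {3,9}. Now deg[3]=0, deg[9]=1.
Step 4: smallest deg-1 vertex = 7, p_4 = 1. Add edge {1,7}. Now deg[7]=0, deg[1]=1.
Step 5: smallest deg-1 vertex = 1, p_5 = 2. Add edge {1,2}. Now deg[1]=0, deg[2]=1.
Step 6: smallest deg-1 vertex = 2, p_6 = 10. Add edge {2,10}. Now deg[2]=0, deg[10]=1.
Step 7: smallest deg-1 vertex = 9, p_7 = 5. Add edge {5,9}. Now deg[9]=0, deg[5]=1.
Step 8: smallest deg-1 vertex = 5, p_8 = 8. Add edge {5,8}. Now deg[5]=0, deg[8]=1.
Final: two remaining deg-1 vertices are 8, 10. Add edge {8,10}.

Answer: 4 9
3 6
3 9
1 7
1 2
2 10
5 9
5 8
8 10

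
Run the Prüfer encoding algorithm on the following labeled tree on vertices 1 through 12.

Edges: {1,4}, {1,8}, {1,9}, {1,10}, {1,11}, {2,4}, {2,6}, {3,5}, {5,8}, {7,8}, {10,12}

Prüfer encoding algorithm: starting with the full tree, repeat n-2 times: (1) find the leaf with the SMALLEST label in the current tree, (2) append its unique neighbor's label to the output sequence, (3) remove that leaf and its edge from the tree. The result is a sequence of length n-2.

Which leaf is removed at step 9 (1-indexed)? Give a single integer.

Answer: 11

Derivation:
Step 1: current leaves = {3,6,7,9,11,12}. Remove leaf 3 (neighbor: 5).
Step 2: current leaves = {5,6,7,9,11,12}. Remove leaf 5 (neighbor: 8).
Step 3: current leaves = {6,7,9,11,12}. Remove leaf 6 (neighbor: 2).
Step 4: current leaves = {2,7,9,11,12}. Remove leaf 2 (neighbor: 4).
Step 5: current leaves = {4,7,9,11,12}. Remove leaf 4 (neighbor: 1).
Step 6: current leaves = {7,9,11,12}. Remove leaf 7 (neighbor: 8).
Step 7: current leaves = {8,9,11,12}. Remove leaf 8 (neighbor: 1).
Step 8: current leaves = {9,11,12}. Remove leaf 9 (neighbor: 1).
Step 9: current leaves = {11,12}. Remove leaf 11 (neighbor: 1).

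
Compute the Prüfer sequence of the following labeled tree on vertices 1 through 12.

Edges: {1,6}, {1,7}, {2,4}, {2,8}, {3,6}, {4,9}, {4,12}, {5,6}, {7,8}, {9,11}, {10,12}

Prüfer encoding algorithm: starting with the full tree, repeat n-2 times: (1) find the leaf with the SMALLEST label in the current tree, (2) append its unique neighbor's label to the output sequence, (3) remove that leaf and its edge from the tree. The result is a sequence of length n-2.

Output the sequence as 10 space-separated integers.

Step 1: leaves = {3,5,10,11}. Remove smallest leaf 3, emit neighbor 6.
Step 2: leaves = {5,10,11}. Remove smallest leaf 5, emit neighbor 6.
Step 3: leaves = {6,10,11}. Remove smallest leaf 6, emit neighbor 1.
Step 4: leaves = {1,10,11}. Remove smallest leaf 1, emit neighbor 7.
Step 5: leaves = {7,10,11}. Remove smallest leaf 7, emit neighbor 8.
Step 6: leaves = {8,10,11}. Remove smallest leaf 8, emit neighbor 2.
Step 7: leaves = {2,10,11}. Remove smallest leaf 2, emit neighbor 4.
Step 8: leaves = {10,11}. Remove smallest leaf 10, emit neighbor 12.
Step 9: leaves = {11,12}. Remove smallest leaf 11, emit neighbor 9.
Step 10: leaves = {9,12}. Remove smallest leaf 9, emit neighbor 4.
Done: 2 vertices remain (4, 12). Sequence = [6 6 1 7 8 2 4 12 9 4]

Answer: 6 6 1 7 8 2 4 12 9 4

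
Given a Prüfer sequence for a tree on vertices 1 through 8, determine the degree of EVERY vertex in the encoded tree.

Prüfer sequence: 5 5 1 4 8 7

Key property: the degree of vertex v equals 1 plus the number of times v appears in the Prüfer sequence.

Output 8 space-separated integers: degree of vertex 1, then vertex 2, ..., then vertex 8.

Answer: 2 1 1 2 3 1 2 2

Derivation:
p_1 = 5: count[5] becomes 1
p_2 = 5: count[5] becomes 2
p_3 = 1: count[1] becomes 1
p_4 = 4: count[4] becomes 1
p_5 = 8: count[8] becomes 1
p_6 = 7: count[7] becomes 1
Degrees (1 + count): deg[1]=1+1=2, deg[2]=1+0=1, deg[3]=1+0=1, deg[4]=1+1=2, deg[5]=1+2=3, deg[6]=1+0=1, deg[7]=1+1=2, deg[8]=1+1=2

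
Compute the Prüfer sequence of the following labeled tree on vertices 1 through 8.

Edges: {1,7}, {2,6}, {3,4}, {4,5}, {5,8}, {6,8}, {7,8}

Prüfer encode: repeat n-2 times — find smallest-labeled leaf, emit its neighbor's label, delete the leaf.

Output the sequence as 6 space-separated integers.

Answer: 7 6 4 5 8 8

Derivation:
Step 1: leaves = {1,2,3}. Remove smallest leaf 1, emit neighbor 7.
Step 2: leaves = {2,3,7}. Remove smallest leaf 2, emit neighbor 6.
Step 3: leaves = {3,6,7}. Remove smallest leaf 3, emit neighbor 4.
Step 4: leaves = {4,6,7}. Remove smallest leaf 4, emit neighbor 5.
Step 5: leaves = {5,6,7}. Remove smallest leaf 5, emit neighbor 8.
Step 6: leaves = {6,7}. Remove smallest leaf 6, emit neighbor 8.
Done: 2 vertices remain (7, 8). Sequence = [7 6 4 5 8 8]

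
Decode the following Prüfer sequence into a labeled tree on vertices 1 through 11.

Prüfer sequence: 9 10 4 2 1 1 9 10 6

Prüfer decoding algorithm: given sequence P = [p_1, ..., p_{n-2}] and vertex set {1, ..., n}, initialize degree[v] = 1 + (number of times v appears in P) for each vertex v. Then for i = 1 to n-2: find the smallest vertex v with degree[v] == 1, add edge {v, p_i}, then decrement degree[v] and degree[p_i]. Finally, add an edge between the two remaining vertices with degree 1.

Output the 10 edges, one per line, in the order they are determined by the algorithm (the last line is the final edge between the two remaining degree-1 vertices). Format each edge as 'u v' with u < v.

Answer: 3 9
5 10
4 7
2 4
1 2
1 8
1 9
9 10
6 10
6 11

Derivation:
Initial degrees: {1:3, 2:2, 3:1, 4:2, 5:1, 6:2, 7:1, 8:1, 9:3, 10:3, 11:1}
Step 1: smallest deg-1 vertex = 3, p_1 = 9. Add edge {3,9}. Now deg[3]=0, deg[9]=2.
Step 2: smallest deg-1 vertex = 5, p_2 = 10. Add edge {5,10}. Now deg[5]=0, deg[10]=2.
Step 3: smallest deg-1 vertex = 7, p_3 = 4. Add edge {4,7}. Now deg[7]=0, deg[4]=1.
Step 4: smallest deg-1 vertex = 4, p_4 = 2. Add edge {2,4}. Now deg[4]=0, deg[2]=1.
Step 5: smallest deg-1 vertex = 2, p_5 = 1. Add edge {1,2}. Now deg[2]=0, deg[1]=2.
Step 6: smallest deg-1 vertex = 8, p_6 = 1. Add edge {1,8}. Now deg[8]=0, deg[1]=1.
Step 7: smallest deg-1 vertex = 1, p_7 = 9. Add edge {1,9}. Now deg[1]=0, deg[9]=1.
Step 8: smallest deg-1 vertex = 9, p_8 = 10. Add edge {9,10}. Now deg[9]=0, deg[10]=1.
Step 9: smallest deg-1 vertex = 10, p_9 = 6. Add edge {6,10}. Now deg[10]=0, deg[6]=1.
Final: two remaining deg-1 vertices are 6, 11. Add edge {6,11}.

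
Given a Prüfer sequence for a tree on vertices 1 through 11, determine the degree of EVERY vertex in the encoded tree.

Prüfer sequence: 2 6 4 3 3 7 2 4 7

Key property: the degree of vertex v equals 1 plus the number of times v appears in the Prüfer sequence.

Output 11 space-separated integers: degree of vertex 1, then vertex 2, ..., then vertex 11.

Answer: 1 3 3 3 1 2 3 1 1 1 1

Derivation:
p_1 = 2: count[2] becomes 1
p_2 = 6: count[6] becomes 1
p_3 = 4: count[4] becomes 1
p_4 = 3: count[3] becomes 1
p_5 = 3: count[3] becomes 2
p_6 = 7: count[7] becomes 1
p_7 = 2: count[2] becomes 2
p_8 = 4: count[4] becomes 2
p_9 = 7: count[7] becomes 2
Degrees (1 + count): deg[1]=1+0=1, deg[2]=1+2=3, deg[3]=1+2=3, deg[4]=1+2=3, deg[5]=1+0=1, deg[6]=1+1=2, deg[7]=1+2=3, deg[8]=1+0=1, deg[9]=1+0=1, deg[10]=1+0=1, deg[11]=1+0=1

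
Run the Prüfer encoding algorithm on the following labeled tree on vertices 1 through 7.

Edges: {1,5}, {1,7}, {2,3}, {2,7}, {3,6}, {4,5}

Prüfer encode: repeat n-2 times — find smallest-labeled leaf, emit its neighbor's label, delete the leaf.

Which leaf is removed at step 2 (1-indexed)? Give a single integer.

Answer: 5

Derivation:
Step 1: current leaves = {4,6}. Remove leaf 4 (neighbor: 5).
Step 2: current leaves = {5,6}. Remove leaf 5 (neighbor: 1).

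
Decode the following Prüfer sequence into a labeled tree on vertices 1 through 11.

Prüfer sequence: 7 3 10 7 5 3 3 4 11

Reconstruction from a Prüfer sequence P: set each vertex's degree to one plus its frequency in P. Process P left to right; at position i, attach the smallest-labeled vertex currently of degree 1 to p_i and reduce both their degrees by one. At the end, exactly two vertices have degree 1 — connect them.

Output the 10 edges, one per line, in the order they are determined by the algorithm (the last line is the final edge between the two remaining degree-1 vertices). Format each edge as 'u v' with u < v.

Initial degrees: {1:1, 2:1, 3:4, 4:2, 5:2, 6:1, 7:3, 8:1, 9:1, 10:2, 11:2}
Step 1: smallest deg-1 vertex = 1, p_1 = 7. Add edge {1,7}. Now deg[1]=0, deg[7]=2.
Step 2: smallest deg-1 vertex = 2, p_2 = 3. Add edge {2,3}. Now deg[2]=0, deg[3]=3.
Step 3: smallest deg-1 vertex = 6, p_3 = 10. Add edge {6,10}. Now deg[6]=0, deg[10]=1.
Step 4: smallest deg-1 vertex = 8, p_4 = 7. Add edge {7,8}. Now deg[8]=0, deg[7]=1.
Step 5: smallest deg-1 vertex = 7, p_5 = 5. Add edge {5,7}. Now deg[7]=0, deg[5]=1.
Step 6: smallest deg-1 vertex = 5, p_6 = 3. Add edge {3,5}. Now deg[5]=0, deg[3]=2.
Step 7: smallest deg-1 vertex = 9, p_7 = 3. Add edge {3,9}. Now deg[9]=0, deg[3]=1.
Step 8: smallest deg-1 vertex = 3, p_8 = 4. Add edge {3,4}. Now deg[3]=0, deg[4]=1.
Step 9: smallest deg-1 vertex = 4, p_9 = 11. Add edge {4,11}. Now deg[4]=0, deg[11]=1.
Final: two remaining deg-1 vertices are 10, 11. Add edge {10,11}.

Answer: 1 7
2 3
6 10
7 8
5 7
3 5
3 9
3 4
4 11
10 11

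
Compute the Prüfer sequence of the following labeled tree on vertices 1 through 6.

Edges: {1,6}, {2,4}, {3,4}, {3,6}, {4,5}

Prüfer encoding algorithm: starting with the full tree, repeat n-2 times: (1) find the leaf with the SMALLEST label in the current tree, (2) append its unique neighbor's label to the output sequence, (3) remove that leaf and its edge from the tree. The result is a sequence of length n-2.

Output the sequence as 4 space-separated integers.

Answer: 6 4 4 3

Derivation:
Step 1: leaves = {1,2,5}. Remove smallest leaf 1, emit neighbor 6.
Step 2: leaves = {2,5,6}. Remove smallest leaf 2, emit neighbor 4.
Step 3: leaves = {5,6}. Remove smallest leaf 5, emit neighbor 4.
Step 4: leaves = {4,6}. Remove smallest leaf 4, emit neighbor 3.
Done: 2 vertices remain (3, 6). Sequence = [6 4 4 3]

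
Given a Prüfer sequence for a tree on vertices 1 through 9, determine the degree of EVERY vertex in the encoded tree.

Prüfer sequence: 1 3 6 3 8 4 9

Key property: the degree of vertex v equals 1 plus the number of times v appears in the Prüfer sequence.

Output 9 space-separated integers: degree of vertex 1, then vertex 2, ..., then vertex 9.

p_1 = 1: count[1] becomes 1
p_2 = 3: count[3] becomes 1
p_3 = 6: count[6] becomes 1
p_4 = 3: count[3] becomes 2
p_5 = 8: count[8] becomes 1
p_6 = 4: count[4] becomes 1
p_7 = 9: count[9] becomes 1
Degrees (1 + count): deg[1]=1+1=2, deg[2]=1+0=1, deg[3]=1+2=3, deg[4]=1+1=2, deg[5]=1+0=1, deg[6]=1+1=2, deg[7]=1+0=1, deg[8]=1+1=2, deg[9]=1+1=2

Answer: 2 1 3 2 1 2 1 2 2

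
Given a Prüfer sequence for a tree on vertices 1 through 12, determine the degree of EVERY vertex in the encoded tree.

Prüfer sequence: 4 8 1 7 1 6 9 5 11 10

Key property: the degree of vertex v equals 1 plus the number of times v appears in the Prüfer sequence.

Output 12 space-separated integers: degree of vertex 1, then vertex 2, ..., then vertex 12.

Answer: 3 1 1 2 2 2 2 2 2 2 2 1

Derivation:
p_1 = 4: count[4] becomes 1
p_2 = 8: count[8] becomes 1
p_3 = 1: count[1] becomes 1
p_4 = 7: count[7] becomes 1
p_5 = 1: count[1] becomes 2
p_6 = 6: count[6] becomes 1
p_7 = 9: count[9] becomes 1
p_8 = 5: count[5] becomes 1
p_9 = 11: count[11] becomes 1
p_10 = 10: count[10] becomes 1
Degrees (1 + count): deg[1]=1+2=3, deg[2]=1+0=1, deg[3]=1+0=1, deg[4]=1+1=2, deg[5]=1+1=2, deg[6]=1+1=2, deg[7]=1+1=2, deg[8]=1+1=2, deg[9]=1+1=2, deg[10]=1+1=2, deg[11]=1+1=2, deg[12]=1+0=1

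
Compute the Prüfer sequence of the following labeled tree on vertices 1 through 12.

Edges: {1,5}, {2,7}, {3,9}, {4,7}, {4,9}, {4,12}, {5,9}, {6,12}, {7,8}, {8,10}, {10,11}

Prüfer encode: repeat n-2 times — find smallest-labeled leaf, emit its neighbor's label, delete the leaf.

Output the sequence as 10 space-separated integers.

Answer: 5 7 9 9 12 4 10 8 7 4

Derivation:
Step 1: leaves = {1,2,3,6,11}. Remove smallest leaf 1, emit neighbor 5.
Step 2: leaves = {2,3,5,6,11}. Remove smallest leaf 2, emit neighbor 7.
Step 3: leaves = {3,5,6,11}. Remove smallest leaf 3, emit neighbor 9.
Step 4: leaves = {5,6,11}. Remove smallest leaf 5, emit neighbor 9.
Step 5: leaves = {6,9,11}. Remove smallest leaf 6, emit neighbor 12.
Step 6: leaves = {9,11,12}. Remove smallest leaf 9, emit neighbor 4.
Step 7: leaves = {11,12}. Remove smallest leaf 11, emit neighbor 10.
Step 8: leaves = {10,12}. Remove smallest leaf 10, emit neighbor 8.
Step 9: leaves = {8,12}. Remove smallest leaf 8, emit neighbor 7.
Step 10: leaves = {7,12}. Remove smallest leaf 7, emit neighbor 4.
Done: 2 vertices remain (4, 12). Sequence = [5 7 9 9 12 4 10 8 7 4]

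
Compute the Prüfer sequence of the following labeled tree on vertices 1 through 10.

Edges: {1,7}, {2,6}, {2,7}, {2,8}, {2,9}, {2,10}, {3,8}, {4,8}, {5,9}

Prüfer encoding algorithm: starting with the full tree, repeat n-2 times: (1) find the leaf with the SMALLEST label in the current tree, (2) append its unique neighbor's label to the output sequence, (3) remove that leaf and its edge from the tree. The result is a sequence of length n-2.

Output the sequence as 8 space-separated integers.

Step 1: leaves = {1,3,4,5,6,10}. Remove smallest leaf 1, emit neighbor 7.
Step 2: leaves = {3,4,5,6,7,10}. Remove smallest leaf 3, emit neighbor 8.
Step 3: leaves = {4,5,6,7,10}. Remove smallest leaf 4, emit neighbor 8.
Step 4: leaves = {5,6,7,8,10}. Remove smallest leaf 5, emit neighbor 9.
Step 5: leaves = {6,7,8,9,10}. Remove smallest leaf 6, emit neighbor 2.
Step 6: leaves = {7,8,9,10}. Remove smallest leaf 7, emit neighbor 2.
Step 7: leaves = {8,9,10}. Remove smallest leaf 8, emit neighbor 2.
Step 8: leaves = {9,10}. Remove smallest leaf 9, emit neighbor 2.
Done: 2 vertices remain (2, 10). Sequence = [7 8 8 9 2 2 2 2]

Answer: 7 8 8 9 2 2 2 2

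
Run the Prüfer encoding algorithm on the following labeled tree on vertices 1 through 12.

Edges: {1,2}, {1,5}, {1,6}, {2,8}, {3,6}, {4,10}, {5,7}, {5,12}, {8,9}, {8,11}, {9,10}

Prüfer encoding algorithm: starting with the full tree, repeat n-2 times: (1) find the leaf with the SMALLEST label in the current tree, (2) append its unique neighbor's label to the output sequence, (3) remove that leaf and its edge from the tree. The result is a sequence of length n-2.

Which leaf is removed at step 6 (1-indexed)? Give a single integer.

Step 1: current leaves = {3,4,7,11,12}. Remove leaf 3 (neighbor: 6).
Step 2: current leaves = {4,6,7,11,12}. Remove leaf 4 (neighbor: 10).
Step 3: current leaves = {6,7,10,11,12}. Remove leaf 6 (neighbor: 1).
Step 4: current leaves = {7,10,11,12}. Remove leaf 7 (neighbor: 5).
Step 5: current leaves = {10,11,12}. Remove leaf 10 (neighbor: 9).
Step 6: current leaves = {9,11,12}. Remove leaf 9 (neighbor: 8).

Answer: 9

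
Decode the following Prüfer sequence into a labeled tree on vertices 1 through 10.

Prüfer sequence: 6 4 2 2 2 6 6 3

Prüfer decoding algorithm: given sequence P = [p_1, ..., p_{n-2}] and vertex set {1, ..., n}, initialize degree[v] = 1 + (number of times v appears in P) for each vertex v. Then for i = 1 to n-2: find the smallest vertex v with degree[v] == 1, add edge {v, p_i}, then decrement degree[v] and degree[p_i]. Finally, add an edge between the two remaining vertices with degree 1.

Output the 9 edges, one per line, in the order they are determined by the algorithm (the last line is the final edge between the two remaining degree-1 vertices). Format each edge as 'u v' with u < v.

Answer: 1 6
4 5
2 4
2 7
2 8
2 6
6 9
3 6
3 10

Derivation:
Initial degrees: {1:1, 2:4, 3:2, 4:2, 5:1, 6:4, 7:1, 8:1, 9:1, 10:1}
Step 1: smallest deg-1 vertex = 1, p_1 = 6. Add edge {1,6}. Now deg[1]=0, deg[6]=3.
Step 2: smallest deg-1 vertex = 5, p_2 = 4. Add edge {4,5}. Now deg[5]=0, deg[4]=1.
Step 3: smallest deg-1 vertex = 4, p_3 = 2. Add edge {2,4}. Now deg[4]=0, deg[2]=3.
Step 4: smallest deg-1 vertex = 7, p_4 = 2. Add edge {2,7}. Now deg[7]=0, deg[2]=2.
Step 5: smallest deg-1 vertex = 8, p_5 = 2. Add edge {2,8}. Now deg[8]=0, deg[2]=1.
Step 6: smallest deg-1 vertex = 2, p_6 = 6. Add edge {2,6}. Now deg[2]=0, deg[6]=2.
Step 7: smallest deg-1 vertex = 9, p_7 = 6. Add edge {6,9}. Now deg[9]=0, deg[6]=1.
Step 8: smallest deg-1 vertex = 6, p_8 = 3. Add edge {3,6}. Now deg[6]=0, deg[3]=1.
Final: two remaining deg-1 vertices are 3, 10. Add edge {3,10}.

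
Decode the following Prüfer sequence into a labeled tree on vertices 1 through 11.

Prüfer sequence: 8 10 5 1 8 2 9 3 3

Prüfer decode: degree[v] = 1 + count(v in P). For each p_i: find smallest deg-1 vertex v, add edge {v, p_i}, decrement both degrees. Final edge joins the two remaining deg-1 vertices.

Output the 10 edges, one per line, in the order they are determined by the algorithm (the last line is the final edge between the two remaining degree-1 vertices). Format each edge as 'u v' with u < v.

Initial degrees: {1:2, 2:2, 3:3, 4:1, 5:2, 6:1, 7:1, 8:3, 9:2, 10:2, 11:1}
Step 1: smallest deg-1 vertex = 4, p_1 = 8. Add edge {4,8}. Now deg[4]=0, deg[8]=2.
Step 2: smallest deg-1 vertex = 6, p_2 = 10. Add edge {6,10}. Now deg[6]=0, deg[10]=1.
Step 3: smallest deg-1 vertex = 7, p_3 = 5. Add edge {5,7}. Now deg[7]=0, deg[5]=1.
Step 4: smallest deg-1 vertex = 5, p_4 = 1. Add edge {1,5}. Now deg[5]=0, deg[1]=1.
Step 5: smallest deg-1 vertex = 1, p_5 = 8. Add edge {1,8}. Now deg[1]=0, deg[8]=1.
Step 6: smallest deg-1 vertex = 8, p_6 = 2. Add edge {2,8}. Now deg[8]=0, deg[2]=1.
Step 7: smallest deg-1 vertex = 2, p_7 = 9. Add edge {2,9}. Now deg[2]=0, deg[9]=1.
Step 8: smallest deg-1 vertex = 9, p_8 = 3. Add edge {3,9}. Now deg[9]=0, deg[3]=2.
Step 9: smallest deg-1 vertex = 10, p_9 = 3. Add edge {3,10}. Now deg[10]=0, deg[3]=1.
Final: two remaining deg-1 vertices are 3, 11. Add edge {3,11}.

Answer: 4 8
6 10
5 7
1 5
1 8
2 8
2 9
3 9
3 10
3 11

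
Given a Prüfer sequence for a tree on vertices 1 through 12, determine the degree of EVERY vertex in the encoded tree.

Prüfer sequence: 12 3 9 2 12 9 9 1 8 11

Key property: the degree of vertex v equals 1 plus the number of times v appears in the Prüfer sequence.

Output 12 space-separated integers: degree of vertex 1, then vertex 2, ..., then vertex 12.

p_1 = 12: count[12] becomes 1
p_2 = 3: count[3] becomes 1
p_3 = 9: count[9] becomes 1
p_4 = 2: count[2] becomes 1
p_5 = 12: count[12] becomes 2
p_6 = 9: count[9] becomes 2
p_7 = 9: count[9] becomes 3
p_8 = 1: count[1] becomes 1
p_9 = 8: count[8] becomes 1
p_10 = 11: count[11] becomes 1
Degrees (1 + count): deg[1]=1+1=2, deg[2]=1+1=2, deg[3]=1+1=2, deg[4]=1+0=1, deg[5]=1+0=1, deg[6]=1+0=1, deg[7]=1+0=1, deg[8]=1+1=2, deg[9]=1+3=4, deg[10]=1+0=1, deg[11]=1+1=2, deg[12]=1+2=3

Answer: 2 2 2 1 1 1 1 2 4 1 2 3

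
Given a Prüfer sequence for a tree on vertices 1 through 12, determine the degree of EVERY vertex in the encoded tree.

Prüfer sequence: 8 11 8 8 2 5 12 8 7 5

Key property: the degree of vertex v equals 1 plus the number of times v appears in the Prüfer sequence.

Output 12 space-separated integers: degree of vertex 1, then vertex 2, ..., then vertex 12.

Answer: 1 2 1 1 3 1 2 5 1 1 2 2

Derivation:
p_1 = 8: count[8] becomes 1
p_2 = 11: count[11] becomes 1
p_3 = 8: count[8] becomes 2
p_4 = 8: count[8] becomes 3
p_5 = 2: count[2] becomes 1
p_6 = 5: count[5] becomes 1
p_7 = 12: count[12] becomes 1
p_8 = 8: count[8] becomes 4
p_9 = 7: count[7] becomes 1
p_10 = 5: count[5] becomes 2
Degrees (1 + count): deg[1]=1+0=1, deg[2]=1+1=2, deg[3]=1+0=1, deg[4]=1+0=1, deg[5]=1+2=3, deg[6]=1+0=1, deg[7]=1+1=2, deg[8]=1+4=5, deg[9]=1+0=1, deg[10]=1+0=1, deg[11]=1+1=2, deg[12]=1+1=2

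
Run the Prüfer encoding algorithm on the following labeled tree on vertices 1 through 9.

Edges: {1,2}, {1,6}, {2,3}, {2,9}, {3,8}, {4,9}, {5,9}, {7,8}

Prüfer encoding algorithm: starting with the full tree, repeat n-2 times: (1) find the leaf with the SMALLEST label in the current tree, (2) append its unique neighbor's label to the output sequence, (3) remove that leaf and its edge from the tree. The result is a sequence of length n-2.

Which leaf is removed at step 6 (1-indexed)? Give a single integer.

Step 1: current leaves = {4,5,6,7}. Remove leaf 4 (neighbor: 9).
Step 2: current leaves = {5,6,7}. Remove leaf 5 (neighbor: 9).
Step 3: current leaves = {6,7,9}. Remove leaf 6 (neighbor: 1).
Step 4: current leaves = {1,7,9}. Remove leaf 1 (neighbor: 2).
Step 5: current leaves = {7,9}. Remove leaf 7 (neighbor: 8).
Step 6: current leaves = {8,9}. Remove leaf 8 (neighbor: 3).

Answer: 8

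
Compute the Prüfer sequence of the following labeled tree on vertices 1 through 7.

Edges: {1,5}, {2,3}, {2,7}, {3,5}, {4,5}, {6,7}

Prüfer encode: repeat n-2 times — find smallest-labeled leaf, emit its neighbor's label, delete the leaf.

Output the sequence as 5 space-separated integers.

Step 1: leaves = {1,4,6}. Remove smallest leaf 1, emit neighbor 5.
Step 2: leaves = {4,6}. Remove smallest leaf 4, emit neighbor 5.
Step 3: leaves = {5,6}. Remove smallest leaf 5, emit neighbor 3.
Step 4: leaves = {3,6}. Remove smallest leaf 3, emit neighbor 2.
Step 5: leaves = {2,6}. Remove smallest leaf 2, emit neighbor 7.
Done: 2 vertices remain (6, 7). Sequence = [5 5 3 2 7]

Answer: 5 5 3 2 7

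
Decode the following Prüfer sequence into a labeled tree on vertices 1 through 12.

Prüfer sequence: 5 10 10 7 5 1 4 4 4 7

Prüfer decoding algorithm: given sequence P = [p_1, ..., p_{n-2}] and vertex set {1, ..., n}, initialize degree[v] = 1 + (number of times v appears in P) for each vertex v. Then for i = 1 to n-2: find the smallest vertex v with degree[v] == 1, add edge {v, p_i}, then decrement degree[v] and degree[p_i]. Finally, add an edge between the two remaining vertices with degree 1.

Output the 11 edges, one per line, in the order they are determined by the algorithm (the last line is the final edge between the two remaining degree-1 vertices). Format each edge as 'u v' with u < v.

Initial degrees: {1:2, 2:1, 3:1, 4:4, 5:3, 6:1, 7:3, 8:1, 9:1, 10:3, 11:1, 12:1}
Step 1: smallest deg-1 vertex = 2, p_1 = 5. Add edge {2,5}. Now deg[2]=0, deg[5]=2.
Step 2: smallest deg-1 vertex = 3, p_2 = 10. Add edge {3,10}. Now deg[3]=0, deg[10]=2.
Step 3: smallest deg-1 vertex = 6, p_3 = 10. Add edge {6,10}. Now deg[6]=0, deg[10]=1.
Step 4: smallest deg-1 vertex = 8, p_4 = 7. Add edge {7,8}. Now deg[8]=0, deg[7]=2.
Step 5: smallest deg-1 vertex = 9, p_5 = 5. Add edge {5,9}. Now deg[9]=0, deg[5]=1.
Step 6: smallest deg-1 vertex = 5, p_6 = 1. Add edge {1,5}. Now deg[5]=0, deg[1]=1.
Step 7: smallest deg-1 vertex = 1, p_7 = 4. Add edge {1,4}. Now deg[1]=0, deg[4]=3.
Step 8: smallest deg-1 vertex = 10, p_8 = 4. Add edge {4,10}. Now deg[10]=0, deg[4]=2.
Step 9: smallest deg-1 vertex = 11, p_9 = 4. Add edge {4,11}. Now deg[11]=0, deg[4]=1.
Step 10: smallest deg-1 vertex = 4, p_10 = 7. Add edge {4,7}. Now deg[4]=0, deg[7]=1.
Final: two remaining deg-1 vertices are 7, 12. Add edge {7,12}.

Answer: 2 5
3 10
6 10
7 8
5 9
1 5
1 4
4 10
4 11
4 7
7 12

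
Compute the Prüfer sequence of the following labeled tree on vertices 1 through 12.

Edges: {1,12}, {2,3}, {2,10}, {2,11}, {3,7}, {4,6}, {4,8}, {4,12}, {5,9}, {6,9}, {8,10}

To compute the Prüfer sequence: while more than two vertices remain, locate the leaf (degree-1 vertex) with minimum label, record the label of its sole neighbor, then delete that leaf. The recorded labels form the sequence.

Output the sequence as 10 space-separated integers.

Step 1: leaves = {1,5,7,11}. Remove smallest leaf 1, emit neighbor 12.
Step 2: leaves = {5,7,11,12}. Remove smallest leaf 5, emit neighbor 9.
Step 3: leaves = {7,9,11,12}. Remove smallest leaf 7, emit neighbor 3.
Step 4: leaves = {3,9,11,12}. Remove smallest leaf 3, emit neighbor 2.
Step 5: leaves = {9,11,12}. Remove smallest leaf 9, emit neighbor 6.
Step 6: leaves = {6,11,12}. Remove smallest leaf 6, emit neighbor 4.
Step 7: leaves = {11,12}. Remove smallest leaf 11, emit neighbor 2.
Step 8: leaves = {2,12}. Remove smallest leaf 2, emit neighbor 10.
Step 9: leaves = {10,12}. Remove smallest leaf 10, emit neighbor 8.
Step 10: leaves = {8,12}. Remove smallest leaf 8, emit neighbor 4.
Done: 2 vertices remain (4, 12). Sequence = [12 9 3 2 6 4 2 10 8 4]

Answer: 12 9 3 2 6 4 2 10 8 4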